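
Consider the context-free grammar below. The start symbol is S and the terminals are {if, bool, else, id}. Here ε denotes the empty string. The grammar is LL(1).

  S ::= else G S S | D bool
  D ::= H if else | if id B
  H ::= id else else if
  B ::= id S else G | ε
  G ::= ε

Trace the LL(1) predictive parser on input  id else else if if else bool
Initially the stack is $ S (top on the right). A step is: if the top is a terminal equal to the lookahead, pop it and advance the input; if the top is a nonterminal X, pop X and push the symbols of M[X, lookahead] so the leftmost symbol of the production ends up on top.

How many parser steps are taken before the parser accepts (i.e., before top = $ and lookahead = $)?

10

step 1: stack=$ S  input=id else else if if else bool $  — expand S ::= D bool
step 2: stack=$ bool D  input=id else else if if else bool $  — expand D ::= H if else
step 3: stack=$ bool else if H  input=id else else if if else bool $  — expand H ::= id else else if
step 4: stack=$ bool else if if else else id  input=id else else if if else bool $  — match id
step 5: stack=$ bool else if if else else  input=else else if if else bool $  — match else
step 6: stack=$ bool else if if else  input=else if if else bool $  — match else
step 7: stack=$ bool else if if  input=if if else bool $  — match if
step 8: stack=$ bool else if  input=if else bool $  — match if
step 9: stack=$ bool else  input=else bool $  — match else
step 10: stack=$ bool  input=bool $  — match bool
Accept reached after 10 steps.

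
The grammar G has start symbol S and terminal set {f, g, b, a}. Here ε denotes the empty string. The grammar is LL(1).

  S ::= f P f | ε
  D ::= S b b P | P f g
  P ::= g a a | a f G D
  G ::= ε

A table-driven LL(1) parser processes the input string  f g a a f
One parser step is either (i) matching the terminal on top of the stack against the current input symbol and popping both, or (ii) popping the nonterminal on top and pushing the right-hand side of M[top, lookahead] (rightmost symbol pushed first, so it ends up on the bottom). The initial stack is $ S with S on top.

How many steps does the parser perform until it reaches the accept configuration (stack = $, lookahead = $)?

7

     Stack      Input        Action
  1  $ S        f g a a f $  expand S ::= f P f
  2  $ f P f    f g a a f $  match f
  3  $ f P      g a a f $    expand P ::= g a a
  4  $ f a a g  g a a f $    match g
  5  $ f a a    a a f $      match a
  6  $ f a      a f $        match a
  7  $ f        f $          match f
Accept reached after 7 steps.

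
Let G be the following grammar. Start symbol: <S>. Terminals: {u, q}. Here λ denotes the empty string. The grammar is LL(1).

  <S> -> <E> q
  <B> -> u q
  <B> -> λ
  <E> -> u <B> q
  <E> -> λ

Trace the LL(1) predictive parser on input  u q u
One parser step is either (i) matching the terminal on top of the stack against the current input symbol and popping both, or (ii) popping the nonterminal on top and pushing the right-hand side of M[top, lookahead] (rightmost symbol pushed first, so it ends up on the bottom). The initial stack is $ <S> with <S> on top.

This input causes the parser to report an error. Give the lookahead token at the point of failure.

step 1: stack=$ <S>  input=u q u $  — expand <S> -> <E> q
step 2: stack=$ q <E>  input=u q u $  — expand <E> -> u <B> q
step 3: stack=$ q q <B> u  input=u q u $  — match u
step 4: stack=$ q q <B>  input=q u $  — expand <B> -> λ
step 5: stack=$ q q  input=q u $  — match q
step 6: stack=$ q  input=u $  — error: top is terminal q but lookahead is u

u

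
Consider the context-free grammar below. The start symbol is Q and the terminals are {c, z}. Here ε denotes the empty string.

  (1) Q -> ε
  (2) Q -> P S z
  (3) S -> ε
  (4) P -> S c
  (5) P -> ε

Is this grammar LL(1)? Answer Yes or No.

Yes

FIRST(Q) = {ε, c, z}
FIRST(S) = {ε}
FIRST(P) = {ε, c}
FOLLOW(Q) = {$}
FOLLOW(S) = {c, z}
FOLLOW(P) = {z}
Each cell of M receives at most one production.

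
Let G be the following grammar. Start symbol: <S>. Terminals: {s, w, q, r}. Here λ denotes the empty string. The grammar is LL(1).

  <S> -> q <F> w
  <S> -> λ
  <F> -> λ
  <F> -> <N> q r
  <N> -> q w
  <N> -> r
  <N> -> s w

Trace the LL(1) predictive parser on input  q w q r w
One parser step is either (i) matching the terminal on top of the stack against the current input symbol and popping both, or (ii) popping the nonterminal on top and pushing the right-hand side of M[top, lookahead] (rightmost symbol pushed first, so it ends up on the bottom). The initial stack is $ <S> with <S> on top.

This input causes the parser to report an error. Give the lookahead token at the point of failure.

step 1: stack=$ <S>  input=q w q r w $  — expand <S> -> q <F> w
step 2: stack=$ w <F> q  input=q w q r w $  — match q
step 3: stack=$ w <F>  input=w q r w $  — expand <F> -> λ
step 4: stack=$ w  input=w q r w $  — match w
step 5: stack=$  input=q r w $  — error: stack empty but input remains

q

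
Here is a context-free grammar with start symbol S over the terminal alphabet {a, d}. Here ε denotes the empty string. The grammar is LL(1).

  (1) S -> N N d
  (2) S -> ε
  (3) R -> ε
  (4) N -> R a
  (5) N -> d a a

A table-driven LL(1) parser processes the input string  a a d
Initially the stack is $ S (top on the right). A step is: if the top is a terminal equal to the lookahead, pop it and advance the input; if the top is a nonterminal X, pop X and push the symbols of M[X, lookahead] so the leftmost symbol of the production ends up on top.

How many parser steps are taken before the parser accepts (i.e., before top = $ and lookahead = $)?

step 1: stack=$ S  input=a a d $  — expand S -> N N d
step 2: stack=$ d N N  input=a a d $  — expand N -> R a
step 3: stack=$ d N a R  input=a a d $  — expand R -> ε
step 4: stack=$ d N a  input=a a d $  — match a
step 5: stack=$ d N  input=a d $  — expand N -> R a
step 6: stack=$ d a R  input=a d $  — expand R -> ε
step 7: stack=$ d a  input=a d $  — match a
step 8: stack=$ d  input=d $  — match d
Accept reached after 8 steps.

8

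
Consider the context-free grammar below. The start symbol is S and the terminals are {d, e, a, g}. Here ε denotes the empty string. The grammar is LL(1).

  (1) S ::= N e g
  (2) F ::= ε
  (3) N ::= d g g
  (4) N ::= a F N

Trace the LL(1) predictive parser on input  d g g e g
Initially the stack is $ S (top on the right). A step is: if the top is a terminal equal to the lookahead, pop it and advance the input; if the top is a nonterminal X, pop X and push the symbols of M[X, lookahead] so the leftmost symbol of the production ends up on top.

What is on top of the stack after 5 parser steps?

step 1: stack=$ S  input=d g g e g $  — expand S ::= N e g
step 2: stack=$ g e N  input=d g g e g $  — expand N ::= d g g
step 3: stack=$ g e g g d  input=d g g e g $  — match d
step 4: stack=$ g e g g  input=g g e g $  — match g
step 5: stack=$ g e g  input=g e g $  — match g
Stack after step 5: $ g e (top = e).

e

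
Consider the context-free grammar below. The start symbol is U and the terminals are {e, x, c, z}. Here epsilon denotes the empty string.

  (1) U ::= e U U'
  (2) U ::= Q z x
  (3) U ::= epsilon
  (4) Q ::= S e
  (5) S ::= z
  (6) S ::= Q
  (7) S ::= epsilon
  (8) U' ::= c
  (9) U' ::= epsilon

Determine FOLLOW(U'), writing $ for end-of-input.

FIRST(U'): from U'::=c we get {c}; from U'::=epsilon we get {epsilon}. So FIRST(U') = {epsilon, c}.
FIRST(U): from U::=e U U' we get {e}; from U::=Q z x we get {e, z}; from U::=epsilon we get {epsilon}. So FIRST(U) = {epsilon, e, z}.
FIRST(Q): from Q::=S e we get {e, z}. So FIRST(Q) = {e, z}.
FIRST(S): from S::=z we get {z}; from S::=Q we get {e, z}; from S::=epsilon we get {epsilon}. So FIRST(S) = {epsilon, e, z}.
FOLLOW(U) includes $ since U is the start symbol.
FOLLOW(U): in U::=e U U', U is followed by U' with FIRST {epsilon, c}; in U::=e U U', the suffix after U is nullable (adds nothing new). Thus FOLLOW(U) = {$, c}.
FOLLOW(S): in Q::=S e, S is followed by e with FIRST {e}. Thus FOLLOW(S) = {e}.
FOLLOW(Q): in U::=Q z x, Q is followed by z x with FIRST {z}; in S::=Q, the suffix after Q is empty, so FOLLOW(Q) ⊇ FOLLOW(S) = {e}. Thus FOLLOW(Q) = {e, z}.
FOLLOW(U'): in U::=e U U', the suffix after U' is empty, so FOLLOW(U') ⊇ FOLLOW(U) = {$, c}. Thus FOLLOW(U') = {$, c}.

{$, c}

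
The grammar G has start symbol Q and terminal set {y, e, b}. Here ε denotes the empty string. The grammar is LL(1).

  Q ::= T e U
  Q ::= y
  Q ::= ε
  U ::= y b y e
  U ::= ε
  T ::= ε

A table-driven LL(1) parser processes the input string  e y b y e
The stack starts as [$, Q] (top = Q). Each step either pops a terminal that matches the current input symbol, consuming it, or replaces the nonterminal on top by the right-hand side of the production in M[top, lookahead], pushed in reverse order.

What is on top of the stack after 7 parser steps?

     Stack      Input        Action
  1  $ Q        e y b y e $  expand Q ::= T e U
  2  $ U e T    e y b y e $  expand T ::= ε
  3  $ U e      e y b y e $  match e
  4  $ U        y b y e $    expand U ::= y b y e
  5  $ e y b y  y b y e $    match y
  6  $ e y b    b y e $      match b
  7  $ e y      y e $        match y
Stack after step 7: $ e (top = e).

e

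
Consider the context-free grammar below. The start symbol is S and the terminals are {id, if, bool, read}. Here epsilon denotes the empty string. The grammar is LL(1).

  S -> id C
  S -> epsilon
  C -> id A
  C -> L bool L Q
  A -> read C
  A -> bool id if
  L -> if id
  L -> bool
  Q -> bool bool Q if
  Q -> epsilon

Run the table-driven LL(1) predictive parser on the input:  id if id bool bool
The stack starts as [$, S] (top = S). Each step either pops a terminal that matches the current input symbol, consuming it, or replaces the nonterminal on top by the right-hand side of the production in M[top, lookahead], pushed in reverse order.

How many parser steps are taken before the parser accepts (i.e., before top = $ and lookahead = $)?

10

      Stack             Input                 Action
   1  $ S               id if id bool bool $  expand S -> id C
   2  $ C id            id if id bool bool $  match id
   3  $ C               if id bool bool $     expand C -> L bool L Q
   4  $ Q L bool L      if id bool bool $     expand L -> if id
   5  $ Q L bool id if  if id bool bool $     match if
   6  $ Q L bool id     id bool bool $        match id
   7  $ Q L bool        bool bool $           match bool
   8  $ Q L             bool $                expand L -> bool
   9  $ Q bool          bool $                match bool
  10  $ Q               $                     expand Q -> epsilon
Accept reached after 10 steps.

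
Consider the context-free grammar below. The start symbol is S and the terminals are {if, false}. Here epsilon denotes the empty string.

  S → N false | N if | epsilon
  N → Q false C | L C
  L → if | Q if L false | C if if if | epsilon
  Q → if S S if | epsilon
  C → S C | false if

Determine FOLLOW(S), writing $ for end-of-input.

FIRST(Q): from Q→if S S if we get {if}; from Q→epsilon we get {epsilon}. So FIRST(Q) = {epsilon, if}.
FIRST(S): from S→N false we get {false, if}; from S→N if we get {false, if}; from S→epsilon we get {epsilon}. So FIRST(S) = {epsilon, false, if}.
FIRST(C): from C→S C we get {false, if}; from C→false if we get {false}. So FIRST(C) = {false, if}.
FIRST(L): from L→if we get {if}; from L→Q if L false we get {if}; from L→C if if if we get {false, if}; from L→epsilon we get {epsilon}. So FIRST(L) = {epsilon, false, if}.
FIRST(N): from N→Q false C we get {false, if}; from N→L C we get {false, if}. So FIRST(N) = {false, if}.
FOLLOW(S) includes $ since S is the start symbol.
FOLLOW(S): in Q→if S S if (occurrence 1), S is followed by S if with FIRST {false, if}; in Q→if S S if (occurrence 2), S is followed by if with FIRST {if}; in C→S C, S is followed by C with FIRST {false, if}. Thus FOLLOW(S) = {$, false, if}.
FOLLOW(N): in S→N false, N is followed by false with FIRST {false}; in S→N if, N is followed by if with FIRST {if}. Thus FOLLOW(N) = {false, if}.
FOLLOW(L): in N→L C, L is followed by C with FIRST {false, if}; in L→Q if L false, L is followed by false with FIRST {false}. Thus FOLLOW(L) = {false, if}.
FOLLOW(Q): in N→Q false C, Q is followed by false C with FIRST {false}; in L→Q if L false, Q is followed by if L false with FIRST {if}. Thus FOLLOW(Q) = {false, if}.
FOLLOW(C): in N→Q false C, the suffix after C is empty, so FOLLOW(C) ⊇ FOLLOW(N) = {false, if}; in N→L C, the suffix after C is empty, so FOLLOW(C) ⊇ FOLLOW(N) = {false, if}; in L→C if if if, C is followed by if if if with FIRST {if}; in C→S C, the suffix after C is empty (adds nothing new). Thus FOLLOW(C) = {false, if}.

{$, false, if}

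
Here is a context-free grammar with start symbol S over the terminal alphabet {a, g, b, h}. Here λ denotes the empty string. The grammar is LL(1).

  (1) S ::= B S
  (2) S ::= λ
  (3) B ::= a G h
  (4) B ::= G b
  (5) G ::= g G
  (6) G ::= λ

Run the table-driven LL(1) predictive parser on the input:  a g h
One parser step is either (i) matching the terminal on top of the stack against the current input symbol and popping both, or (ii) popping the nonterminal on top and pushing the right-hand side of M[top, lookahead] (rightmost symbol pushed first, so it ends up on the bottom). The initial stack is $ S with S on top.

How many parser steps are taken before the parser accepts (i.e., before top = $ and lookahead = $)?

     Stack      Input    Action
  1  $ S        a g h $  expand S ::= B S
  2  $ S B      a g h $  expand B ::= a G h
  3  $ S h G a  a g h $  match a
  4  $ S h G    g h $    expand G ::= g G
  5  $ S h G g  g h $    match g
  6  $ S h G    h $      expand G ::= λ
  7  $ S h      h $      match h
  8  $ S        $        expand S ::= λ
Accept reached after 8 steps.

8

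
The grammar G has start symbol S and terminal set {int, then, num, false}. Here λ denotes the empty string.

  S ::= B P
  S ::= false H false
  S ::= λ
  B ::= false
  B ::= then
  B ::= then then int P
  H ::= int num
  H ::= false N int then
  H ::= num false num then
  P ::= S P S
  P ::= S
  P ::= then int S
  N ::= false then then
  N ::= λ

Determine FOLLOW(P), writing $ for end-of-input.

FIRST(B): from B::=false we get {false}; from B::=then we get {then}; from B::=then then int P we get {then}. So FIRST(B) = {false, then}.
FIRST(H): from H::=int num we get {int}; from H::=false N int then we get {false}; from H::=num false num then we get {num}. So FIRST(H) = {false, int, num}.
FIRST(N): from N::=false then then we get {false}; from N::=λ we get {λ}. So FIRST(N) = {λ, false}.
FIRST(S): from S::=B P we get {false, then}; from S::=false H false we get {false}; from S::=λ we get {λ}. So FIRST(S) = {λ, false, then}.
FIRST(P): from P::=S P S we get {λ, false, then}; from P::=S we get {λ, false, then}; from P::=then int S we get {then}. So FIRST(P) = {λ, false, then}.
FOLLOW(S) includes $ since S is the start symbol.
FOLLOW(H): in S::=false H false, H is followed by false with FIRST {false}. Thus FOLLOW(H) = {false}.
FOLLOW(N): in H::=false N int then, N is followed by int then with FIRST {int}. Thus FOLLOW(N) = {int}.
FOLLOW(S): in P::=S P S (occurrence 1), S is followed by P S with FIRST {λ, false, then}; in P::=S P S (occurrence 1), the suffix after S is nullable, so FOLLOW(S) ⊇ FOLLOW(P) = {$, false, then}; in P::=S P S (occurrence 2), the suffix after S is empty, so FOLLOW(S) ⊇ FOLLOW(P) = {$, false, then}; in P::=S, the suffix after S is empty, so FOLLOW(S) ⊇ FOLLOW(P) = {$, false, then}; in P::=then int S, the suffix after S is empty, so FOLLOW(S) ⊇ FOLLOW(P) = {$, false, then}. Thus FOLLOW(S) = {$, false, then}.
FOLLOW(B): in S::=B P, B is followed by P with FIRST {λ, false, then}; in S::=B P, the suffix after B is nullable, so FOLLOW(B) ⊇ FOLLOW(S) = {$, false, then}. Thus FOLLOW(B) = {$, false, then}.
FOLLOW(P): in S::=B P, the suffix after P is empty, so FOLLOW(P) ⊇ FOLLOW(S) = {$, false, then}; in B::=then then int P, the suffix after P is empty, so FOLLOW(P) ⊇ FOLLOW(B) = {$, false, then}; in P::=S P S, P is followed by S with FIRST {λ, false, then}; in P::=S P S, the suffix after P is nullable (adds nothing new). Thus FOLLOW(P) = {$, false, then}.

{$, false, then}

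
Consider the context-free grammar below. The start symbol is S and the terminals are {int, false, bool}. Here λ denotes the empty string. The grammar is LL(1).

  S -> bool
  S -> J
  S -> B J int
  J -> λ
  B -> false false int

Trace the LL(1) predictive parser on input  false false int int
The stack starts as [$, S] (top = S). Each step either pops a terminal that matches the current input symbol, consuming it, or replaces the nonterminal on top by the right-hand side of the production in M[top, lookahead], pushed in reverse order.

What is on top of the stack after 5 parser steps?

J

step 1: stack=$ S  input=false false int int $  — expand S -> B J int
step 2: stack=$ int J B  input=false false int int $  — expand B -> false false int
step 3: stack=$ int J int false false  input=false false int int $  — match false
step 4: stack=$ int J int false  input=false int int $  — match false
step 5: stack=$ int J int  input=int int $  — match int
Stack after step 5: $ int J (top = J).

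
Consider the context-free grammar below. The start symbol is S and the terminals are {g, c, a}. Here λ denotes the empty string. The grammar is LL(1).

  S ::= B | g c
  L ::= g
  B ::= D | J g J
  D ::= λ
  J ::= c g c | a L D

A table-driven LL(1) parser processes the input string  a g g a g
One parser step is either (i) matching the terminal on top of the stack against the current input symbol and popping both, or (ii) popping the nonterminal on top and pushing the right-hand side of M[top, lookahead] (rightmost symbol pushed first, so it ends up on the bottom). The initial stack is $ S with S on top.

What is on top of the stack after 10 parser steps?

      Stack        Input        Action
   1  $ S          a g g a g $  expand S ::= B
   2  $ B          a g g a g $  expand B ::= J g J
   3  $ J g J      a g g a g $  expand J ::= a L D
   4  $ J g D L a  a g g a g $  match a
   5  $ J g D L    g g a g $    expand L ::= g
   6  $ J g D g    g g a g $    match g
   7  $ J g D      g a g $      expand D ::= λ
   8  $ J g        g a g $      match g
   9  $ J          a g $        expand J ::= a L D
  10  $ D L a      a g $        match a
Stack after step 10: $ D L (top = L).

L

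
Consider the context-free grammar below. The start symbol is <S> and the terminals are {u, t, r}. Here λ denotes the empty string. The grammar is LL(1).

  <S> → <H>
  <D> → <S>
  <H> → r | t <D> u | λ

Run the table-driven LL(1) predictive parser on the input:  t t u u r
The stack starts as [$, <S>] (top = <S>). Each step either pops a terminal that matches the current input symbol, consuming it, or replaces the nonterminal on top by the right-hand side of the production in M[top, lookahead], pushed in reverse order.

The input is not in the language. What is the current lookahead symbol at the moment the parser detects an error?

r

step 1: stack=$ <S>  input=t t u u r $  — expand <S> → <H>
step 2: stack=$ <H>  input=t t u u r $  — expand <H> → t <D> u
step 3: stack=$ u <D> t  input=t t u u r $  — match t
step 4: stack=$ u <D>  input=t u u r $  — expand <D> → <S>
step 5: stack=$ u <S>  input=t u u r $  — expand <S> → <H>
step 6: stack=$ u <H>  input=t u u r $  — expand <H> → t <D> u
step 7: stack=$ u u <D> t  input=t u u r $  — match t
step 8: stack=$ u u <D>  input=u u r $  — expand <D> → <S>
step 9: stack=$ u u <S>  input=u u r $  — expand <S> → <H>
step 10: stack=$ u u <H>  input=u u r $  — expand <H> → λ
step 11: stack=$ u u  input=u u r $  — match u
step 12: stack=$ u  input=u r $  — match u
step 13: stack=$  input=r $  — error: stack empty but input remains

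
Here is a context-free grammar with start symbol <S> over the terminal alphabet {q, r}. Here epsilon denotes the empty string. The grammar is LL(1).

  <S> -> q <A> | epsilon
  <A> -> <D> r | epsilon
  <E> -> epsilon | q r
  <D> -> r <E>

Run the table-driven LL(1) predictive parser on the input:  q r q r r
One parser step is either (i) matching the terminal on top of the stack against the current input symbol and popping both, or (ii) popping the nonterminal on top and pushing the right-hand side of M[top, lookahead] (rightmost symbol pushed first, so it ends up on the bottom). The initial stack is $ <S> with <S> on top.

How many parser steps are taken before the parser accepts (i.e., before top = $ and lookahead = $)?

9

step 1: stack=$ <S>  input=q r q r r $  — expand <S> -> q <A>
step 2: stack=$ <A> q  input=q r q r r $  — match q
step 3: stack=$ <A>  input=r q r r $  — expand <A> -> <D> r
step 4: stack=$ r <D>  input=r q r r $  — expand <D> -> r <E>
step 5: stack=$ r <E> r  input=r q r r $  — match r
step 6: stack=$ r <E>  input=q r r $  — expand <E> -> q r
step 7: stack=$ r r q  input=q r r $  — match q
step 8: stack=$ r r  input=r r $  — match r
step 9: stack=$ r  input=r $  — match r
Accept reached after 9 steps.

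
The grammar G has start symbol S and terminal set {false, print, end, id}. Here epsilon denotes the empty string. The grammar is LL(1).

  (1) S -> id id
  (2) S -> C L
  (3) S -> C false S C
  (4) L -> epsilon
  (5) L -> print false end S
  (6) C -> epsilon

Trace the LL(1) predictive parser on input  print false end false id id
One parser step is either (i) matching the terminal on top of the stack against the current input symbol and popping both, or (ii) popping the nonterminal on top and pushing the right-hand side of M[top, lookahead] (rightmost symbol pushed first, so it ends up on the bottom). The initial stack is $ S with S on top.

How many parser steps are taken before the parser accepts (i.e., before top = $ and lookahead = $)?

13

      Stack                Input                          Action
   1  $ S                  print false end false id id $  expand S -> C L
   2  $ L C                print false end false id id $  expand C -> epsilon
   3  $ L                  print false end false id id $  expand L -> print false end S
   4  $ S end false print  print false end false id id $  match print
   5  $ S end false        false end false id id $        match false
   6  $ S end              end false id id $              match end
   7  $ S                  false id id $                  expand S -> C false S C
   8  $ C S false C        false id id $                  expand C -> epsilon
   9  $ C S false          false id id $                  match false
  10  $ C S                id id $                        expand S -> id id
  11  $ C id id            id id $                        match id
  12  $ C id               id $                           match id
  13  $ C                  $                              expand C -> epsilon
Accept reached after 13 steps.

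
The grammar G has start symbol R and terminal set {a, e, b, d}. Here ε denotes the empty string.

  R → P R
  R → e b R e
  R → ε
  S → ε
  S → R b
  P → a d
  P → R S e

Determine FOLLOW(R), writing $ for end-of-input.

FIRST(R) = {ε, a, b, e}  (via P R)
FIRST(S) = {ε, a, b, e}  (via R b)
FIRST(P) = {a, b, e}  (via R S e)
FOLLOW(R) includes $ since R is the start symbol.
FOLLOW(R): in R→P R, the suffix after R is empty (adds nothing new); in R→e b R e, R is followed by e with FIRST {e}; in S→R b, R is followed by b with FIRST {b}; in P→R S e, R is followed by S e with FIRST {a, b, e}. Thus FOLLOW(R) = {$, a, b, e}.
FOLLOW(S): in P→R S e, S is followed by e with FIRST {e}. Thus FOLLOW(S) = {e}.
FOLLOW(P): in R→P R, P is followed by R with FIRST {ε, a, b, e}; in R→P R, the suffix after P is nullable, so FOLLOW(P) ⊇ FOLLOW(R) = {$, a, b, e}. Thus FOLLOW(P) = {$, a, b, e}.

{$, a, b, e}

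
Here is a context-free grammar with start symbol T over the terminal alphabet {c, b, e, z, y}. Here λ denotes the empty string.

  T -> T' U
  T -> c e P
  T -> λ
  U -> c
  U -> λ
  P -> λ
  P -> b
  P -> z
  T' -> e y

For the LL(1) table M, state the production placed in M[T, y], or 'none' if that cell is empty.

none

FIRST(U): from U->c we get {c}; from U->λ we get {λ}. So FIRST(U) = {λ, c}.
FIRST(P): from P->λ we get {λ}; from P->b we get {b}; from P->z we get {z}. So FIRST(P) = {λ, b, z}.
FIRST(T'): from T'->e y we get {e}. So FIRST(T') = {e}.
FIRST(T): from T->T' U we get {e}; from T->c e P we get {c}; from T->λ we get {λ}. So FIRST(T) = {λ, c, e}.
FOLLOW(T) includes $ since T is the start symbol.
FOLLOW(T): T appears on no right-hand side. Thus FOLLOW(T) = {$}.
For T -> T' U: FIRST(T' U) = {e}, so it goes in M[T, t] for t ∈ {e}.
For T -> c e P: FIRST(c e P) = {c}, so it goes in M[T, t] for t ∈ {c}.
For T -> λ: FIRST(λ) = {λ}, so it goes in M[T, t] for t ∈ {}; since λ ∈ FIRST, also for every t ∈ FOLLOW(T) = {$}.
None of these place a production in M[T, y].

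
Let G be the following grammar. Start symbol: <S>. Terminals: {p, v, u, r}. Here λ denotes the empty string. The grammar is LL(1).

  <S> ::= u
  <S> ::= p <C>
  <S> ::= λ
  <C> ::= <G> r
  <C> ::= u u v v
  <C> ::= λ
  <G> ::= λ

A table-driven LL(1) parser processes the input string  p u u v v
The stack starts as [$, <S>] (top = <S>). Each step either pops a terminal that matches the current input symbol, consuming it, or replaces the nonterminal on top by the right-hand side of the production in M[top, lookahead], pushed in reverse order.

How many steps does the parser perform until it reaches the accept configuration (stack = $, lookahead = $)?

7

     Stack      Input        Action
  1  $ <S>      p u u v v $  expand <S> ::= p <C>
  2  $ <C> p    p u u v v $  match p
  3  $ <C>      u u v v $    expand <C> ::= u u v v
  4  $ v v u u  u u v v $    match u
  5  $ v v u    u v v $      match u
  6  $ v v      v v $        match v
  7  $ v        v $          match v
Accept reached after 7 steps.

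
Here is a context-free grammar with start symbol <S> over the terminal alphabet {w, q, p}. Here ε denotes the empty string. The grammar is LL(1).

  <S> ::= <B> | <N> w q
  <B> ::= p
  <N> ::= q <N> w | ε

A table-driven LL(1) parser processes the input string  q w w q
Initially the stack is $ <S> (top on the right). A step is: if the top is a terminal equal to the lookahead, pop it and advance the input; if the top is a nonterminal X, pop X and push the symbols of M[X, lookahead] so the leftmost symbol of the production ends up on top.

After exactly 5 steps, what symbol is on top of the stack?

     Stack          Input      Action
  1  $ <S>          q w w q $  expand <S> ::= <N> w q
  2  $ q w <N>      q w w q $  expand <N> ::= q <N> w
  3  $ q w w <N> q  q w w q $  match q
  4  $ q w w <N>    w w q $    expand <N> ::= ε
  5  $ q w w        w w q $    match w
Stack after step 5: $ q w (top = w).

w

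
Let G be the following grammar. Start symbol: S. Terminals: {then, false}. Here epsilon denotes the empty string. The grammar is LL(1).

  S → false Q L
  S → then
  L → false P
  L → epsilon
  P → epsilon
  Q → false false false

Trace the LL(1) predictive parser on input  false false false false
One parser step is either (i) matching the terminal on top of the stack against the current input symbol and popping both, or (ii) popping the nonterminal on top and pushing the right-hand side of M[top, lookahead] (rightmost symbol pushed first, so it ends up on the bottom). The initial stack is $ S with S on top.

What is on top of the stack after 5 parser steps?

step 1: stack=$ S  input=false false false false $  — expand S → false Q L
step 2: stack=$ L Q false  input=false false false false $  — match false
step 3: stack=$ L Q  input=false false false $  — expand Q → false false false
step 4: stack=$ L false false false  input=false false false $  — match false
step 5: stack=$ L false false  input=false false $  — match false
Stack after step 5: $ L false (top = false).

false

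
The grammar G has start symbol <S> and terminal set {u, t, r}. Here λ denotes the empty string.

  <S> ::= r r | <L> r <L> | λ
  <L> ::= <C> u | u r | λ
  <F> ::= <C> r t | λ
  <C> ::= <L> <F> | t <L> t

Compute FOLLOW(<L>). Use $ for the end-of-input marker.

{$, r, t, u}

FIRST(<S>) = {λ, r, t, u}  (via <L> r <L>)
FIRST(<L>) = {λ, r, t, u}  (via <C> u)
FIRST(<F>) = {λ, r, t, u}  (via <C> r t)
FIRST(<C>) = {λ, r, t, u}  (via <L> <F>)
FOLLOW(<S>) includes $ since <S> is the start symbol.
FOLLOW(<S>): <S> appears on no right-hand side. Thus FOLLOW(<S>) = {$}.
FOLLOW(<C>): in <L>::=<C> u, <C> is followed by u with FIRST {u}; in <F>::=<C> r t, <C> is followed by r t with FIRST {r}. Thus FOLLOW(<C>) = {r, u}.
FOLLOW(<L>): in <S>::=<L> r <L> (occurrence 1), <L> is followed by r <L> with FIRST {r}; in <S>::=<L> r <L> (occurrence 2), the suffix after <L> is empty, so FOLLOW(<L>) ⊇ FOLLOW(<S>) = {$}; in <C>::=<L> <F>, <L> is followed by <F> with FIRST {λ, r, t, u}; in <C>::=<L> <F>, the suffix after <L> is nullable, so FOLLOW(<L>) ⊇ FOLLOW(<C>) = {r, u}; in <C>::=t <L> t, <L> is followed by t with FIRST {t}. Thus FOLLOW(<L>) = {$, r, t, u}.
FOLLOW(<F>): in <C>::=<L> <F>, the suffix after <F> is empty, so FOLLOW(<F>) ⊇ FOLLOW(<C>) = {r, u}. Thus FOLLOW(<F>) = {r, u}.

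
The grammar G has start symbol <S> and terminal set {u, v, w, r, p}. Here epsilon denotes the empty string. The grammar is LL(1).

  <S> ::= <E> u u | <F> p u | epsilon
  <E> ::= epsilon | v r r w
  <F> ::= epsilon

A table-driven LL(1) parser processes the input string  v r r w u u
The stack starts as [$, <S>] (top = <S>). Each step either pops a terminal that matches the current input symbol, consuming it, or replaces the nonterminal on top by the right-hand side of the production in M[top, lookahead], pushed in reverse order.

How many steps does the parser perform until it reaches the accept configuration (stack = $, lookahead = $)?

     Stack          Input          Action
  1  $ <S>          v r r w u u $  expand <S> ::= <E> u u
  2  $ u u <E>      v r r w u u $  expand <E> ::= v r r w
  3  $ u u w r r v  v r r w u u $  match v
  4  $ u u w r r    r r w u u $    match r
  5  $ u u w r      r w u u $      match r
  6  $ u u w        w u u $        match w
  7  $ u u          u u $          match u
  8  $ u            u $            match u
Accept reached after 8 steps.

8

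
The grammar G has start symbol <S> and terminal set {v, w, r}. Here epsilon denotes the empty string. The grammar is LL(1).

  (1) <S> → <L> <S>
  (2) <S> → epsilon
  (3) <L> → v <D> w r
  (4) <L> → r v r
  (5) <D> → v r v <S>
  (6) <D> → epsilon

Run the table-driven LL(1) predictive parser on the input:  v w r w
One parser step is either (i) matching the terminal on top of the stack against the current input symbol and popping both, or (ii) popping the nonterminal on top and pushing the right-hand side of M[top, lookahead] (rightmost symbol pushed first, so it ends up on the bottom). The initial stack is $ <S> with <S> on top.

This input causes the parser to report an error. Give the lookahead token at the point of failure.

w

     Stack            Input      Action
  1  $ <S>            v w r w $  expand <S> → <L> <S>
  2  $ <S> <L>        v w r w $  expand <L> → v <D> w r
  3  $ <S> r w <D> v  v w r w $  match v
  4  $ <S> r w <D>    w r w $    expand <D> → epsilon
  5  $ <S> r w        w r w $    match w
  6  $ <S> r          r w $      match r
  7  $ <S>            w $        expand <S> → epsilon
  8  $                w $        error: stack empty but input remains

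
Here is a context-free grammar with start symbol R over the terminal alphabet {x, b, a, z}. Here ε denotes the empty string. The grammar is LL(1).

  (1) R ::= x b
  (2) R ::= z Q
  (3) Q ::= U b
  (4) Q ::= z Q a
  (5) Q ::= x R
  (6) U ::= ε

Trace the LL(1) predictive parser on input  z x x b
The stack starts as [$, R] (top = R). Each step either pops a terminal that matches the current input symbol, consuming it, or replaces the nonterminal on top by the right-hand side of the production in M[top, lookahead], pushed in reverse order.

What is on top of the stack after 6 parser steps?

b

     Stack  Input      Action
  1  $ R    z x x b $  expand R ::= z Q
  2  $ Q z  z x x b $  match z
  3  $ Q    x x b $    expand Q ::= x R
  4  $ R x  x x b $    match x
  5  $ R    x b $      expand R ::= x b
  6  $ b x  x b $      match x
Stack after step 6: $ b (top = b).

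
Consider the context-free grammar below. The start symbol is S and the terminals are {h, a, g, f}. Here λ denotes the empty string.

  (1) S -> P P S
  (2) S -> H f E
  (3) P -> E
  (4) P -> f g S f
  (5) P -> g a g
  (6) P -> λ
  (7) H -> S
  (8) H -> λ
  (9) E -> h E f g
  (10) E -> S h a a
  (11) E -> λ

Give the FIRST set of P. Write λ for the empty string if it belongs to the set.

FIRST(S) = {f, g, h}  (via P P S, H f E)
FIRST(H) = {λ, f, g, h}  (via S)
FIRST(E) = {λ, f, g, h}  (via S h a a)
FIRST(P) = {λ, f, g, h}  (via E)

{λ, f, g, h}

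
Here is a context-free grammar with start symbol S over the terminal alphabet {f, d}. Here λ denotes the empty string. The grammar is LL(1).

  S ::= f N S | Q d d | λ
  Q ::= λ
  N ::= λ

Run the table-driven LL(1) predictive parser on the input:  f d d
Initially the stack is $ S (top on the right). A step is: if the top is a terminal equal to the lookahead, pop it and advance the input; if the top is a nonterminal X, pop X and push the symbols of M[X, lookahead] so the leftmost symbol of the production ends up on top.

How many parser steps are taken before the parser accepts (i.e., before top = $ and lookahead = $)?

7

     Stack    Input    Action
  1  $ S      f d d $  expand S ::= f N S
  2  $ S N f  f d d $  match f
  3  $ S N    d d $    expand N ::= λ
  4  $ S      d d $    expand S ::= Q d d
  5  $ d d Q  d d $    expand Q ::= λ
  6  $ d d    d d $    match d
  7  $ d      d $      match d
Accept reached after 7 steps.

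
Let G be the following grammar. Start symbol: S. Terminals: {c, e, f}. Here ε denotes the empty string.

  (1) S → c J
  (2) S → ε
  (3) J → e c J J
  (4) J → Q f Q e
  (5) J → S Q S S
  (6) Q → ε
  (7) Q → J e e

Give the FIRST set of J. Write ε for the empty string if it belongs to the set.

{ε, c, e, f}

FIRST(S): from S→c J we get {c}; from S→ε we get {ε}. So FIRST(S) = {ε, c}.
FIRST(J): from J→e c J J we get {e}; from J→Q f Q e we get {c, e, f}; from J→S Q S S we get {ε, c, e, f}. So FIRST(J) = {ε, c, e, f}.
FIRST(Q): from Q→ε we get {ε}; from Q→J e e we get {c, e, f}. So FIRST(Q) = {ε, c, e, f}.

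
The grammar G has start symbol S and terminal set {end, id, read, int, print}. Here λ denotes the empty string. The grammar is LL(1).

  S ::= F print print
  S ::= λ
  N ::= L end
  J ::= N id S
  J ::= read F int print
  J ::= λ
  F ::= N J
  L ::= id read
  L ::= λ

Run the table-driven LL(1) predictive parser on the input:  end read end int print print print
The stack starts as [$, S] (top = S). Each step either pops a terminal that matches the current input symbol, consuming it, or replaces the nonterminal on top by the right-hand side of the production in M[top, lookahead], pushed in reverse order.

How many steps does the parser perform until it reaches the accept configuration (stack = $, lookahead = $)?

step 1: stack=$ S  input=end read end int print print print $  — expand S ::= F print print
step 2: stack=$ print print F  input=end read end int print print print $  — expand F ::= N J
step 3: stack=$ print print J N  input=end read end int print print print $  — expand N ::= L end
step 4: stack=$ print print J end L  input=end read end int print print print $  — expand L ::= λ
step 5: stack=$ print print J end  input=end read end int print print print $  — match end
step 6: stack=$ print print J  input=read end int print print print $  — expand J ::= read F int print
step 7: stack=$ print print print int F read  input=read end int print print print $  — match read
step 8: stack=$ print print print int F  input=end int print print print $  — expand F ::= N J
step 9: stack=$ print print print int J N  input=end int print print print $  — expand N ::= L end
step 10: stack=$ print print print int J end L  input=end int print print print $  — expand L ::= λ
step 11: stack=$ print print print int J end  input=end int print print print $  — match end
step 12: stack=$ print print print int J  input=int print print print $  — expand J ::= λ
step 13: stack=$ print print print int  input=int print print print $  — match int
step 14: stack=$ print print print  input=print print print $  — match print
step 15: stack=$ print print  input=print print $  — match print
step 16: stack=$ print  input=print $  — match print
Accept reached after 16 steps.

16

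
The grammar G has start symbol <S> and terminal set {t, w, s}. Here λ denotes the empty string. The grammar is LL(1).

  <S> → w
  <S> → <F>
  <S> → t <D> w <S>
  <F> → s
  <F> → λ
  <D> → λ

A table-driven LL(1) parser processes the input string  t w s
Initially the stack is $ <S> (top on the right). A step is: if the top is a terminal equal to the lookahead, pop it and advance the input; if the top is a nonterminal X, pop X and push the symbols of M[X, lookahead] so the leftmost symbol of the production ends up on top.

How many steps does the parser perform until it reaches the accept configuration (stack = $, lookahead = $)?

7

     Stack          Input    Action
  1  $ <S>          t w s $  expand <S> → t <D> w <S>
  2  $ <S> w <D> t  t w s $  match t
  3  $ <S> w <D>    w s $    expand <D> → λ
  4  $ <S> w        w s $    match w
  5  $ <S>          s $      expand <S> → <F>
  6  $ <F>          s $      expand <F> → s
  7  $ s            s $      match s
Accept reached after 7 steps.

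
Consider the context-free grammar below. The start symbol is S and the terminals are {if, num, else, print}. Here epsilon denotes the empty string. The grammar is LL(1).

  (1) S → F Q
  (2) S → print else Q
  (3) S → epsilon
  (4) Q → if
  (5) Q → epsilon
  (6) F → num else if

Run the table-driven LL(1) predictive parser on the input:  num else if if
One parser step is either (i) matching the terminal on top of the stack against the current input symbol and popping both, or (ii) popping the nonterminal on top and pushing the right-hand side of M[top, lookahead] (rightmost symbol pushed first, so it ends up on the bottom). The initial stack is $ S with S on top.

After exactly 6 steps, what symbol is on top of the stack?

     Stack            Input             Action
  1  $ S              num else if if $  expand S → F Q
  2  $ Q F            num else if if $  expand F → num else if
  3  $ Q if else num  num else if if $  match num
  4  $ Q if else      else if if $      match else
  5  $ Q if           if if $           match if
  6  $ Q              if $              expand Q → if
Stack after step 6: $ if (top = if).

if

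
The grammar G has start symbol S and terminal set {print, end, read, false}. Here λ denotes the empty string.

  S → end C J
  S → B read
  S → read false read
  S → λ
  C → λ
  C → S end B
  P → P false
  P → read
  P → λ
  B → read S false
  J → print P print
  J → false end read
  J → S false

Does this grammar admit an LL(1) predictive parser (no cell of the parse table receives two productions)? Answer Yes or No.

No

FIRST(S) = {λ, end, read}
FIRST(C) = {λ, end, read}
FIRST(P) = {λ, false, read}
FIRST(B) = {read}
FIRST(J) = {end, false, print, read}
FOLLOW(S) = {$, end, false}
FOLLOW(C) = {end, false, print, read}
FOLLOW(P) = {false, print}
FOLLOW(B) = {end, false, print, read}
FOLLOW(J) = {$, end, false}
Cell M[C, end] receives both C → λ and C → S end B — the grammar is not LL(1).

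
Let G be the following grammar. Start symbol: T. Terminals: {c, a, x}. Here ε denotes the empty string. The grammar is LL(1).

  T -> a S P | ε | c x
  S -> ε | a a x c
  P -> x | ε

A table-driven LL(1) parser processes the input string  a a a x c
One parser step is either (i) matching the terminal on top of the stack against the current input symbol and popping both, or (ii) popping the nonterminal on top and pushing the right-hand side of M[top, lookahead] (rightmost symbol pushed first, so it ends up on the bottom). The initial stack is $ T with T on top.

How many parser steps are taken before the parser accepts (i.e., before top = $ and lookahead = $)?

8

step 1: stack=$ T  input=a a a x c $  — expand T -> a S P
step 2: stack=$ P S a  input=a a a x c $  — match a
step 3: stack=$ P S  input=a a x c $  — expand S -> a a x c
step 4: stack=$ P c x a a  input=a a x c $  — match a
step 5: stack=$ P c x a  input=a x c $  — match a
step 6: stack=$ P c x  input=x c $  — match x
step 7: stack=$ P c  input=c $  — match c
step 8: stack=$ P  input=$  — expand P -> ε
Accept reached after 8 steps.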